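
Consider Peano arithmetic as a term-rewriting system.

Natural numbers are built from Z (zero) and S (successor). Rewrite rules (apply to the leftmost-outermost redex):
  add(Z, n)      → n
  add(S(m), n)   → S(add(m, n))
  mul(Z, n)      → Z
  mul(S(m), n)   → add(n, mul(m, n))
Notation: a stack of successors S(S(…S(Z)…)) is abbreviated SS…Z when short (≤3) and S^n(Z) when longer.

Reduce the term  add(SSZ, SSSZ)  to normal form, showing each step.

Answer: normal form = S^5(Z)  (in 3 steps)

Working:
  start: add(SSZ, SSSZ)
  →1  S(add(SZ, SSSZ))
  →2  S(S(add(Z, SSSZ)))
  →3  S^5(Z)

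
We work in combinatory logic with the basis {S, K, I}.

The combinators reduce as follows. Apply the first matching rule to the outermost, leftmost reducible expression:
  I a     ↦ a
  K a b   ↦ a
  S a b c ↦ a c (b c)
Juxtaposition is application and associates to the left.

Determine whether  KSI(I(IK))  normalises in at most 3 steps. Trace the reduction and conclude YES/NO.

  start: KSI(I(IK))
  step 1: S(I(IK))
  step 2: S(IK)
  step 3: SK

Answer: YES — reaches normal form SK in 3 ≤ 3 steps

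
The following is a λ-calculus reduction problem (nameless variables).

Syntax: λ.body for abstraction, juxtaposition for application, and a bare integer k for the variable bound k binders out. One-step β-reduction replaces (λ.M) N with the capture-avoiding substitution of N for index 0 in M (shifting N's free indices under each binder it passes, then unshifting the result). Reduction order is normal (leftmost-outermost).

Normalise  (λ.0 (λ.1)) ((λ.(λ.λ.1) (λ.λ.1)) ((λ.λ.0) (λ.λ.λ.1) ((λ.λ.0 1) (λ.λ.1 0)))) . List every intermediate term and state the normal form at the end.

Answer: normal form = λ.λ.1  (in 4 steps)

Derivation:
  start: (λ.0 (λ.1)) ((λ.(λ.λ.1) (λ.λ.1)) ((λ.λ.0) (λ.λ.λ.1) ((λ.λ.0 1) (λ.λ.1 0))))
  →1  (λ.(λ.λ.1) (λ.λ.1)) ((λ.λ.0) (λ.λ.λ.1) ((λ.λ.0 1) (λ.λ.1 0))) (λ.(λ.(λ.λ.1) (λ.λ.1)) ((λ.λ.0) (λ.λ.λ.1) ((λ.λ.0 1) (λ.λ.1 0))))
  →2  (λ.λ.1) (λ.λ.1) (λ.(λ.(λ.λ.1) (λ.λ.1)) ((λ.λ.0) (λ.λ.λ.1) ((λ.λ.0 1) (λ.λ.1 0))))
  →3  (λ.λ.λ.1) (λ.(λ.(λ.λ.1) (λ.λ.1)) ((λ.λ.0) (λ.λ.λ.1) ((λ.λ.0 1) (λ.λ.1 0))))
  →4  λ.λ.1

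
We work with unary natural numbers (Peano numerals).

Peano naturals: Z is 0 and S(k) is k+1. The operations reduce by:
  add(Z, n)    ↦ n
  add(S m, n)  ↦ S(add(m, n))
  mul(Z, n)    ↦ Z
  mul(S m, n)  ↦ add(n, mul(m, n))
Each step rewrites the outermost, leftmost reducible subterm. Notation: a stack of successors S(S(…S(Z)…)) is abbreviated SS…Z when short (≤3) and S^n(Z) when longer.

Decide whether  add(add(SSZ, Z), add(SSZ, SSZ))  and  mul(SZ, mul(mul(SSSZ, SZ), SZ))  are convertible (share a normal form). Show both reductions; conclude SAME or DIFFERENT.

Term A:
  start: add(add(SSZ, Z), add(SSZ, SSZ))
  step 1: add(S(add(SZ, Z)), add(SSZ, SSZ))
  step 2: S(add(add(SZ, Z), add(SSZ, SSZ)))
  step 3: S(add(S(add(Z, Z)), add(SSZ, SSZ)))
  step 4: S(S(add(add(Z, Z), add(SSZ, SSZ))))
  step 5: S(S(add(Z, add(SSZ, SSZ))))
  step 6: S(S(add(SSZ, SSZ)))
  step 7: S(S(S(add(SZ, SSZ))))
  step 8: S(S(S(S(add(Z, SSZ)))))
  step 9: S^6(Z)

Term B:
  start: mul(SZ, mul(mul(SSSZ, SZ), SZ))
  step 1: add(mul(mul(SSSZ, SZ), SZ), mul(Z, mul(mul(SSSZ, SZ), SZ)))
  step 2: add(mul(add(SZ, mul(SSZ, SZ)), SZ), mul(Z, mul(mul(SSSZ, SZ), SZ)))
  step 3: add(mul(S(add(Z, mul(SSZ, SZ))), SZ), mul(Z, mul(mul(SSSZ, SZ), SZ)))
  step 4: add(add(SZ, mul(add(Z, mul(SSZ, SZ)), SZ)), mul(Z, mul(mul(SSSZ, SZ), SZ)))
  step 5: add(S(add(Z, mul(add(Z, mul(SSZ, SZ)), SZ))), mul(Z, mul(mul(SSSZ, SZ), SZ)))
  step 6: S(add(add(Z, mul(add(Z, mul(SSZ, SZ)), SZ)), mul(Z, mul(mul(SSSZ, SZ), SZ))))
  step 7: S(add(mul(add(Z, mul(SSZ, SZ)), SZ), mul(Z, mul(mul(SSSZ, SZ), SZ))))
  step 8: S(add(mul(mul(SSZ, SZ), SZ), mul(Z, mul(mul(SSSZ, SZ), SZ))))
  step 9: S(add(mul(add(SZ, mul(SZ, SZ)), SZ), mul(Z, mul(mul(SSSZ, SZ), SZ))))
  step 10: S(add(mul(S(add(Z, mul(SZ, SZ))), SZ), mul(Z, mul(mul(SSSZ, SZ), SZ))))
  step 11: S(add(add(SZ, mul(add(Z, mul(SZ, SZ)), SZ)), mul(Z, mul(mul(SSSZ, SZ), SZ))))
  step 12: S(add(S(add(Z, mul(add(Z, mul(SZ, SZ)), SZ))), mul(Z, mul(mul(SSSZ, SZ), SZ))))
  step 13: S(S(add(add(Z, mul(add(Z, mul(SZ, SZ)), SZ)), mul(Z, mul(mul(SSSZ, SZ), SZ)))))
  step 14: S(S(add(mul(add(Z, mul(SZ, SZ)), SZ), mul(Z, mul(mul(SSSZ, SZ), SZ)))))
  step 15: S(S(add(mul(mul(SZ, SZ), SZ), mul(Z, mul(mul(SSSZ, SZ), SZ)))))
  step 16: S(S(add(mul(add(SZ, mul(Z, SZ)), SZ), mul(Z, mul(mul(SSSZ, SZ), SZ)))))
  step 17: S(S(add(mul(S(add(Z, mul(Z, SZ))), SZ), mul(Z, mul(mul(SSSZ, SZ), SZ)))))
  step 18: S(S(add(add(SZ, mul(add(Z, mul(Z, SZ)), SZ)), mul(Z, mul(mul(SSSZ, SZ), SZ)))))
  step 19: S(S(add(S(add(Z, mul(add(Z, mul(Z, SZ)), SZ))), mul(Z, mul(mul(SSSZ, SZ), SZ)))))
  step 20: S(S(S(add(add(Z, mul(add(Z, mul(Z, SZ)), SZ)), mul(Z, mul(mul(SSSZ, SZ), SZ))))))
  step 21: S(S(S(add(mul(add(Z, mul(Z, SZ)), SZ), mul(Z, mul(mul(SSSZ, SZ), SZ))))))
  step 22: S(S(S(add(mul(mul(Z, SZ), SZ), mul(Z, mul(mul(SSSZ, SZ), SZ))))))
  step 23: S(S(S(add(mul(Z, SZ), mul(Z, mul(mul(SSSZ, SZ), SZ))))))
  step 24: S(S(S(add(Z, mul(Z, mul(mul(SSSZ, SZ), SZ))))))
  step 25: S(S(S(mul(Z, mul(mul(SSSZ, SZ), SZ)))))
  step 26: SSSZ

Answer: DIFFERENT — A ⇓ S^6(Z), B ⇓ SSSZ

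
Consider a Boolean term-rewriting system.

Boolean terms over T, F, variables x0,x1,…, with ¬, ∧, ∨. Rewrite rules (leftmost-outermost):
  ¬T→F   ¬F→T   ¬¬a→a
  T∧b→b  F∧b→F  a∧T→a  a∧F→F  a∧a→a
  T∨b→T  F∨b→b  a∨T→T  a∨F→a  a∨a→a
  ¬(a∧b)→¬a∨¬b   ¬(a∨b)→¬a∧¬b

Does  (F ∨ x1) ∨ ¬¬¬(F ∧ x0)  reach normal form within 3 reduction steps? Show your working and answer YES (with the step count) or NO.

  start: (F ∨ x1) ∨ ¬¬¬(F ∧ x0)
  →1  x1 ∨ ¬¬¬(F ∧ x0)
  →2  x1 ∨ ¬(F ∧ x0)
  →3  x1 ∨ (¬F ∨ ¬x0)

Answer: NO — after 3 steps the term is x1 ∨ (¬F ∨ ¬x0), not yet normal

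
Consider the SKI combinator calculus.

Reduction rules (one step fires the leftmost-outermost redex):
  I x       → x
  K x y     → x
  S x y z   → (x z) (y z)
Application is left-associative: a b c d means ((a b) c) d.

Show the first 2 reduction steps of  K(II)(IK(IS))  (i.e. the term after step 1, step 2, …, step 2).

Answer: after 2 steps: I

Derivation:
  start: K(II)(IK(IS))
  →1  II
  →2  I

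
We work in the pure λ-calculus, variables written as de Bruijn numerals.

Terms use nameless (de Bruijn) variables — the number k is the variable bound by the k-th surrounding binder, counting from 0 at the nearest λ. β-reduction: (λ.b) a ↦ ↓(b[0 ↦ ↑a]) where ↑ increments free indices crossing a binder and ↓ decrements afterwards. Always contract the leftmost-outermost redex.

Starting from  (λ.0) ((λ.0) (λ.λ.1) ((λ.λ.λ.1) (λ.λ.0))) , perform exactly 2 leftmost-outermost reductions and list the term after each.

  start: (λ.0) ((λ.0) (λ.λ.1) ((λ.λ.λ.1) (λ.λ.0)))
  →1  (λ.0) (λ.λ.1) ((λ.λ.λ.1) (λ.λ.0))
  →2  (λ.λ.1) ((λ.λ.λ.1) (λ.λ.0))

Answer: after 2 steps: (λ.λ.1) ((λ.λ.λ.1) (λ.λ.0))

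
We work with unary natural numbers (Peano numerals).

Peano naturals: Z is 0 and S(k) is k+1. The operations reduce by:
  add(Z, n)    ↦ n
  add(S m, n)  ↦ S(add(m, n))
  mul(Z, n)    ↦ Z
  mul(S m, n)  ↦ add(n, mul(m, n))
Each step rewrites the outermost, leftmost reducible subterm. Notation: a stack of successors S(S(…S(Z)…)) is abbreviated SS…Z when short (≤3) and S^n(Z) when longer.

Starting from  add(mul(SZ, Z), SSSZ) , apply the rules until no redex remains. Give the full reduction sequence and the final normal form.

Answer: normal form = SSSZ  (in 4 steps)

Reduction:
  start: add(mul(SZ, Z), SSSZ)
  step 1: add(add(Z, mul(Z, Z)), SSSZ)
  step 2: add(mul(Z, Z), SSSZ)
  step 3: add(Z, SSSZ)
  step 4: SSSZ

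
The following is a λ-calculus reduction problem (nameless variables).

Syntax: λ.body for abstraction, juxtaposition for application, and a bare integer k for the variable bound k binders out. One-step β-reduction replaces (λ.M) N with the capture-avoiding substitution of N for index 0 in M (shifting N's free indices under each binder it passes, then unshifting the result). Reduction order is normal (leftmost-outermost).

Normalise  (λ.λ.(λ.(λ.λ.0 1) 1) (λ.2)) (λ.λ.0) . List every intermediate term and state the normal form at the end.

Answer: normal form = λ.λ.0 1  (in 3 steps)

Reduction:
  start: (λ.λ.(λ.(λ.λ.0 1) 1) (λ.2)) (λ.λ.0)
  step 1: λ.(λ.(λ.λ.0 1) 1) (λ.λ.λ.0)
  step 2: λ.(λ.λ.0 1) 0
  step 3: λ.λ.0 1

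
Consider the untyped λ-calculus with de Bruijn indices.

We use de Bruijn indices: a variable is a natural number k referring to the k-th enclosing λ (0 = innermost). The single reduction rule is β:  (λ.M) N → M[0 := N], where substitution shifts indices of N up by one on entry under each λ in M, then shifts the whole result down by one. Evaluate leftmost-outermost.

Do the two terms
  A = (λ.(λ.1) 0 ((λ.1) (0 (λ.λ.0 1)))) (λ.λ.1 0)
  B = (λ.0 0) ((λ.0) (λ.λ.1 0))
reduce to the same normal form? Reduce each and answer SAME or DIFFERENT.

Term A:
  start: (λ.(λ.1) 0 ((λ.1) (0 (λ.λ.0 1)))) (λ.λ.1 0)
  [1] (λ.λ.λ.1 0) (λ.λ.1 0) ((λ.λ.λ.1 0) ((λ.λ.1 0) (λ.λ.0 1)))
  [2] (λ.λ.1 0) ((λ.λ.λ.1 0) ((λ.λ.1 0) (λ.λ.0 1)))
  [3] λ.(λ.λ.λ.1 0) ((λ.λ.1 0) (λ.λ.0 1)) 0
  [4] λ.(λ.λ.1 0) 0
  [5] λ.λ.1 0

Term B:
  start: (λ.0 0) ((λ.0) (λ.λ.1 0))
  [1] (λ.0) (λ.λ.1 0) ((λ.0) (λ.λ.1 0))
  [2] (λ.λ.1 0) ((λ.0) (λ.λ.1 0))
  [3] λ.(λ.0) (λ.λ.1 0) 0
  [4] λ.(λ.λ.1 0) 0
  [5] λ.λ.1 0

Answer: SAME — A ⇓ λ.λ.1 0, B ⇓ λ.λ.1 0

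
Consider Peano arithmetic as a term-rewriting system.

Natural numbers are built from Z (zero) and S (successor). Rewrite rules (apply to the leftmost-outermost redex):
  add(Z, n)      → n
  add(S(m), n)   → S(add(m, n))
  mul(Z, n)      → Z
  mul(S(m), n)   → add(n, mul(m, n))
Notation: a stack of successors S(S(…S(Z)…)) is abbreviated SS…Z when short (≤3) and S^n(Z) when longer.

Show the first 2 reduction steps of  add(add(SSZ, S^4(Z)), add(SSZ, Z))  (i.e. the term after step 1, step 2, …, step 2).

  start: add(add(SSZ, S^4(Z)), add(SSZ, Z))
  [1] add(S(add(SZ, S^4(Z))), add(SSZ, Z))
  [2] S(add(add(SZ, S^4(Z)), add(SSZ, Z)))

Answer: after 2 steps: S(add(add(SZ, S^4(Z)), add(SSZ, Z)))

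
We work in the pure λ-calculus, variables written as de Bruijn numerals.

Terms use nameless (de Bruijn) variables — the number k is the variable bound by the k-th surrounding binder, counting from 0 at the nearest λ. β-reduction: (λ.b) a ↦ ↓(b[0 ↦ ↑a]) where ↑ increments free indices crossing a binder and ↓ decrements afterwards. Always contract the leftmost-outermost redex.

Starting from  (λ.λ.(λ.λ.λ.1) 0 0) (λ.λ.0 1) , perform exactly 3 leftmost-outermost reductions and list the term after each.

  start: (λ.λ.(λ.λ.λ.1) 0 0) (λ.λ.0 1)
  →1  λ.(λ.λ.λ.1) 0 0
  →2  λ.(λ.λ.1) 0
  →3  λ.λ.1

Answer: after 3 steps: λ.λ.1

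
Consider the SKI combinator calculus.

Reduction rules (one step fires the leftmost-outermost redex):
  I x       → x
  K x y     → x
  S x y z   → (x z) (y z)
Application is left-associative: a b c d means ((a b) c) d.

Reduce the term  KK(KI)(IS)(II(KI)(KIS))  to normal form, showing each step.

  start: KK(KI)(IS)(II(KI)(KIS))
  →1  K(IS)(II(KI)(KIS))
  →2  IS
  →3  S

Answer: normal form = S  (in 3 steps)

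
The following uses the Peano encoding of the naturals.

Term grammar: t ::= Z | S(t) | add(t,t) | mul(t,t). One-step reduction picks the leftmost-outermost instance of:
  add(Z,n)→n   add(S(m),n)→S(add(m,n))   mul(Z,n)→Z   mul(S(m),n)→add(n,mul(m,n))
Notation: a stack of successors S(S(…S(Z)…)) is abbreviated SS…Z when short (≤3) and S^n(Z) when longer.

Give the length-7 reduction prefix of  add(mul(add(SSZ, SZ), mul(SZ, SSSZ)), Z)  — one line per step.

  start: add(mul(add(SSZ, SZ), mul(SZ, SSSZ)), Z)
  →1  add(mul(S(add(SZ, SZ)), mul(SZ, SSSZ)), Z)
  →2  add(add(mul(SZ, SSSZ), mul(add(SZ, SZ), mul(SZ, SSSZ))), Z)
  →3  add(add(add(SSSZ, mul(Z, SSSZ)), mul(add(SZ, SZ), mul(SZ, SSSZ))), Z)
  →4  add(add(S(add(SSZ, mul(Z, SSSZ))), mul(add(SZ, SZ), mul(SZ, SSSZ))), Z)
  →5  add(S(add(add(SSZ, mul(Z, SSSZ)), mul(add(SZ, SZ), mul(SZ, SSSZ)))), Z)
  →6  S(add(add(add(SSZ, mul(Z, SSSZ)), mul(add(SZ, SZ), mul(SZ, SSSZ))), Z))
  →7  S(add(add(S(add(SZ, mul(Z, SSSZ))), mul(add(SZ, SZ), mul(SZ, SSSZ))), Z))

Answer: after 7 steps: S(add(add(S(add(SZ, mul(Z, SSSZ))), mul(add(SZ, SZ), mul(SZ, SSSZ))), Z))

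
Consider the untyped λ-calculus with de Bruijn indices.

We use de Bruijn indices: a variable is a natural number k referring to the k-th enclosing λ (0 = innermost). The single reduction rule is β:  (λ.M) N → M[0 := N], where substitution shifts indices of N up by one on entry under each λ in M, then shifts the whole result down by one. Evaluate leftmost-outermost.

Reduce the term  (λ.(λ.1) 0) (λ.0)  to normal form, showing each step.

Answer: normal form = λ.0  (in 2 steps)

Reduction:
  start: (λ.(λ.1) 0) (λ.0)
  →1  (λ.λ.0) (λ.0)
  →2  λ.0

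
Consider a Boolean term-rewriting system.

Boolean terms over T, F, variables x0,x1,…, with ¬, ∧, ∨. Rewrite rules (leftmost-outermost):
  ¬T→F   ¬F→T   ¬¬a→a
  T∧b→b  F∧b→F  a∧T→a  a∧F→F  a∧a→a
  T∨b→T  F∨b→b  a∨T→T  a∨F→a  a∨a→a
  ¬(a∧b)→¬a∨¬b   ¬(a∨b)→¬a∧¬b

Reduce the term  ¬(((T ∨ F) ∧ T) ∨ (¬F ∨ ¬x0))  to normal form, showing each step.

Answer: normal form = F  (in 8 steps)

Working:
  start: ¬(((T ∨ F) ∧ T) ∨ (¬F ∨ ¬x0))
  step 1: ¬((T ∨ F) ∧ T) ∧ ¬(¬F ∨ ¬x0)
  step 2: (¬(T ∨ F) ∨ ¬T) ∧ ¬(¬F ∨ ¬x0)
  step 3: ((¬T ∧ ¬F) ∨ ¬T) ∧ ¬(¬F ∨ ¬x0)
  step 4: ((F ∧ ¬F) ∨ ¬T) ∧ ¬(¬F ∨ ¬x0)
  step 5: (F ∨ ¬T) ∧ ¬(¬F ∨ ¬x0)
  step 6: ¬T ∧ ¬(¬F ∨ ¬x0)
  step 7: F ∧ ¬(¬F ∨ ¬x0)
  step 8: F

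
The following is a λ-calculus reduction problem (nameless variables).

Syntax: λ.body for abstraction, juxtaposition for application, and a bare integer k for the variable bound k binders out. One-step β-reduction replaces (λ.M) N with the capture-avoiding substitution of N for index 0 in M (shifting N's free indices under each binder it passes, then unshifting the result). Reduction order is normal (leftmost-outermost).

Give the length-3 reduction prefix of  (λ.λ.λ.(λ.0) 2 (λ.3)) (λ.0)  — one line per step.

Answer: after 3 steps: λ.λ.λ.λ.0

Reduction:
  start: (λ.λ.λ.(λ.0) 2 (λ.3)) (λ.0)
  →1  λ.λ.(λ.0) (λ.0) (λ.λ.0)
  →2  λ.λ.(λ.0) (λ.λ.0)
  →3  λ.λ.λ.λ.0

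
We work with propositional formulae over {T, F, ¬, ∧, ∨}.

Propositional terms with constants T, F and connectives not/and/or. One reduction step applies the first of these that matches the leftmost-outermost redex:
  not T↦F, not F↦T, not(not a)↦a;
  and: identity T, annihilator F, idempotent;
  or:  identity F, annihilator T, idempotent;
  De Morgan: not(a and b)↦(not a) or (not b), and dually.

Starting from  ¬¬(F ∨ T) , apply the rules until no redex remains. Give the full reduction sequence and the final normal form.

  start: ¬¬(F ∨ T)
  step 1: F ∨ T
  step 2: T

Answer: normal form = T  (in 2 steps)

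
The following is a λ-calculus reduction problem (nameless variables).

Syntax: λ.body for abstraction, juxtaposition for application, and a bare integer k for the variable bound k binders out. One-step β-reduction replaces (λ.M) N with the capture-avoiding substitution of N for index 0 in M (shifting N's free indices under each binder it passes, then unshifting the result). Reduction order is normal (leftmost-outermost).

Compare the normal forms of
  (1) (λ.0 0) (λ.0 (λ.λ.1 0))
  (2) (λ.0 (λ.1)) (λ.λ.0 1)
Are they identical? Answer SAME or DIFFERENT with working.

Term A:
  start: (λ.0 0) (λ.0 (λ.λ.1 0))
  →1  (λ.0 (λ.λ.1 0)) (λ.0 (λ.λ.1 0))
  →2  (λ.0 (λ.λ.1 0)) (λ.λ.1 0)
  →3  (λ.λ.1 0) (λ.λ.1 0)
  →4  λ.(λ.λ.1 0) 0
  →5  λ.λ.1 0

Term B:
  start: (λ.0 (λ.1)) (λ.λ.0 1)
  →1  (λ.λ.0 1) (λ.λ.λ.0 1)
  →2  λ.0 (λ.λ.λ.0 1)

Answer: DIFFERENT — A ⇓ λ.λ.1 0, B ⇓ λ.0 (λ.λ.λ.0 1)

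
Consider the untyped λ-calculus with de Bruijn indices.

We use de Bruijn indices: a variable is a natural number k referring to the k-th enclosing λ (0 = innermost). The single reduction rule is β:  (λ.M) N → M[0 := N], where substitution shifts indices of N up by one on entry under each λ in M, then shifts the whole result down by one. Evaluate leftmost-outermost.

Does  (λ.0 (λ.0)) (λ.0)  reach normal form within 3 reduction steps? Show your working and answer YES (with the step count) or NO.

  start: (λ.0 (λ.0)) (λ.0)
  [1] (λ.0) (λ.0)
  [2] λ.0

Answer: YES — reaches normal form λ.0 in 2 ≤ 3 steps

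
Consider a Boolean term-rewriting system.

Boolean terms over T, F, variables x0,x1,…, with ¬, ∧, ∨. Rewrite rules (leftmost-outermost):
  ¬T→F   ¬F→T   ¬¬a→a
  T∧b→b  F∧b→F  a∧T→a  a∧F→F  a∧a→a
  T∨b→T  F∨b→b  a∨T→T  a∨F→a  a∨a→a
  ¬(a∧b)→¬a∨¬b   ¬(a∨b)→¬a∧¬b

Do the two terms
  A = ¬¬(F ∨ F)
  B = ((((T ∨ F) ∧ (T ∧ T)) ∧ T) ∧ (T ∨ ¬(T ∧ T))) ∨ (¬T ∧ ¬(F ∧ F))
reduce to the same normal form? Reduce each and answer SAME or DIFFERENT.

Term A:
  start: ¬¬(F ∨ F)
  [1] F ∨ F
  [2] F

Term B:
  start: ((((T ∨ F) ∧ (T ∧ T)) ∧ T) ∧ (T ∨ ¬(T ∧ T))) ∨ (¬T ∧ ¬(F ∧ F))
  [1] (((T ∨ F) ∧ (T ∧ T)) ∧ (T ∨ ¬(T ∧ T))) ∨ (¬T ∧ ¬(F ∧ F))
  [2] ((T ∧ (T ∧ T)) ∧ (T ∨ ¬(T ∧ T))) ∨ (¬T ∧ ¬(F ∧ F))
  [3] ((T ∧ T) ∧ (T ∨ ¬(T ∧ T))) ∨ (¬T ∧ ¬(F ∧ F))
  [4] (T ∧ (T ∨ ¬(T ∧ T))) ∨ (¬T ∧ ¬(F ∧ F))
  [5] (T ∨ ¬(T ∧ T)) ∨ (¬T ∧ ¬(F ∧ F))
  [6] T ∨ (¬T ∧ ¬(F ∧ F))
  [7] T

Answer: DIFFERENT — A ⇓ F, B ⇓ T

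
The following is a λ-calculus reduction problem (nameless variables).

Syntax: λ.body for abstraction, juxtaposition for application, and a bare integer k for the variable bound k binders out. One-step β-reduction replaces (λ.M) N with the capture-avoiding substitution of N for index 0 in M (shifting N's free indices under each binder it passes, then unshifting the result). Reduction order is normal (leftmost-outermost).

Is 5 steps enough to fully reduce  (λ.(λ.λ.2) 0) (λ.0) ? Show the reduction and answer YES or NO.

  start: (λ.(λ.λ.2) 0) (λ.0)
  [1] (λ.λ.λ.0) (λ.0)
  [2] λ.λ.0

Answer: YES — reaches normal form λ.λ.0 in 2 ≤ 5 steps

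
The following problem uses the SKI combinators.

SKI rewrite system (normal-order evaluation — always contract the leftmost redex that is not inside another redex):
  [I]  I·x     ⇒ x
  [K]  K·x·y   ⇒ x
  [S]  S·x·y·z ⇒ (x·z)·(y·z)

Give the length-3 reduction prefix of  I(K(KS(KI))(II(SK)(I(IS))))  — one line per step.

Answer: after 3 steps: S

Working:
  start: I(K(KS(KI))(II(SK)(I(IS))))
  [1] K(KS(KI))(II(SK)(I(IS)))
  [2] KS(KI)
  [3] S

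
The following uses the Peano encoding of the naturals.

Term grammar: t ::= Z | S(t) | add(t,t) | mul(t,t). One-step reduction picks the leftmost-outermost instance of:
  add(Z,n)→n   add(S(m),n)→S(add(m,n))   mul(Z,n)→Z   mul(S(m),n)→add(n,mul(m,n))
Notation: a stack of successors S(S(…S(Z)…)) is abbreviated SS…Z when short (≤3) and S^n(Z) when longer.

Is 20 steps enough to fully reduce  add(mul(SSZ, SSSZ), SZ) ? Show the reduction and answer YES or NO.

Answer: YES — reaches normal form S^7(Z) in 18 ≤ 20 steps

Derivation:
  start: add(mul(SSZ, SSSZ), SZ)
  →1  add(add(SSSZ, mul(SZ, SSSZ)), SZ)
  →2  add(S(add(SSZ, mul(SZ, SSSZ))), SZ)
  →3  S(add(add(SSZ, mul(SZ, SSSZ)), SZ))
  →4  S(add(S(add(SZ, mul(SZ, SSSZ))), SZ))
  →5  S(S(add(add(SZ, mul(SZ, SSSZ)), SZ)))
  →6  S(S(add(S(add(Z, mul(SZ, SSSZ))), SZ)))
  →7  S(S(S(add(add(Z, mul(SZ, SSSZ)), SZ))))
  →8  S(S(S(add(mul(SZ, SSSZ), SZ))))
  →9  S(S(S(add(add(SSSZ, mul(Z, SSSZ)), SZ))))
  →10  S(S(S(add(S(add(SSZ, mul(Z, SSSZ))), SZ))))
  →11  S(S(S(S(add(add(SSZ, mul(Z, SSSZ)), SZ)))))
  →12  S(S(S(S(add(S(add(SZ, mul(Z, SSSZ))), SZ)))))
  →13  S(S(S(S(S(add(add(SZ, mul(Z, SSSZ)), SZ))))))
  →14  S(S(S(S(S(add(S(add(Z, mul(Z, SSSZ))), SZ))))))
  →15  S(S(S(S(S(S(add(add(Z, mul(Z, SSSZ)), SZ)))))))
  →16  S(S(S(S(S(S(add(mul(Z, SSSZ), SZ)))))))
  →17  S(S(S(S(S(S(add(Z, SZ)))))))
  →18  S^7(Z)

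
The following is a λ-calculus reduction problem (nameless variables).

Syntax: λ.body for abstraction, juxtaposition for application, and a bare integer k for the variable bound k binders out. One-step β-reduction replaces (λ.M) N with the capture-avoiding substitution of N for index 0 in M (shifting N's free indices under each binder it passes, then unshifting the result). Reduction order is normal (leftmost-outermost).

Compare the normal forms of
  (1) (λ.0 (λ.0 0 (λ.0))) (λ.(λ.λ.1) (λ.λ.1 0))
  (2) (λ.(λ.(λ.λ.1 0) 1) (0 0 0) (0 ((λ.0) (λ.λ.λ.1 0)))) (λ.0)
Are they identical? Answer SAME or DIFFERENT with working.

Term A:
  start: (λ.0 (λ.0 0 (λ.0))) (λ.(λ.λ.1) (λ.λ.1 0))
  [1] (λ.(λ.λ.1) (λ.λ.1 0)) (λ.0 0 (λ.0))
  [2] (λ.λ.1) (λ.λ.1 0)
  [3] λ.λ.λ.1 0

Term B:
  start: (λ.(λ.(λ.λ.1 0) 1) (0 0 0) (0 ((λ.0) (λ.λ.λ.1 0)))) (λ.0)
  [1] (λ.(λ.λ.1 0) (λ.0)) ((λ.0) (λ.0) (λ.0)) ((λ.0) ((λ.0) (λ.λ.λ.1 0)))
  [2] (λ.λ.1 0) (λ.0) ((λ.0) ((λ.0) (λ.λ.λ.1 0)))
  [3] (λ.(λ.0) 0) ((λ.0) ((λ.0) (λ.λ.λ.1 0)))
  [4] (λ.0) ((λ.0) ((λ.0) (λ.λ.λ.1 0)))
  [5] (λ.0) ((λ.0) (λ.λ.λ.1 0))
  [6] (λ.0) (λ.λ.λ.1 0)
  [7] λ.λ.λ.1 0

Answer: SAME — A ⇓ λ.λ.λ.1 0, B ⇓ λ.λ.λ.1 0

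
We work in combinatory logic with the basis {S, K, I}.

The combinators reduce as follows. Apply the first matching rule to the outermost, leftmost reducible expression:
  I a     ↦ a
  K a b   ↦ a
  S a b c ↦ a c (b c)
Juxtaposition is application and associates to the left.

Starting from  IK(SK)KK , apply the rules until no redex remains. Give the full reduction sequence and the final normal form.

  start: IK(SK)KK
  step 1: K(SK)KK
  step 2: SKK

Answer: normal form = SKK  (in 2 steps)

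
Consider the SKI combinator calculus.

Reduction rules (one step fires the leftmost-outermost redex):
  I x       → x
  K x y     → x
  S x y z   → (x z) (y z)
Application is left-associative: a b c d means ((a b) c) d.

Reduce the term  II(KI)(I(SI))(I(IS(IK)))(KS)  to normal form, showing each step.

Answer: normal form = SK(KS)  (in 7 steps)

Working:
  start: II(KI)(I(SI))(I(IS(IK)))(KS)
  step 1: I(KI)(I(SI))(I(IS(IK)))(KS)
  step 2: KI(I(SI))(I(IS(IK)))(KS)
  step 3: I(I(IS(IK)))(KS)
  step 4: I(IS(IK))(KS)
  step 5: IS(IK)(KS)
  step 6: S(IK)(KS)
  step 7: SK(KS)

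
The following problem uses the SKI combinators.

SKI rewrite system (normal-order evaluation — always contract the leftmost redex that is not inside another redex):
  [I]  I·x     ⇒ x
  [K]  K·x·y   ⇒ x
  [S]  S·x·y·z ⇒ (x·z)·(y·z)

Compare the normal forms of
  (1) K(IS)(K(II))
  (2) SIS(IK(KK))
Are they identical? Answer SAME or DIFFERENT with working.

Term A:
  start: K(IS)(K(II))
  [1] IS
  [2] S

Term B:
  start: SIS(IK(KK))
  [1] I(IK(KK))(S(IK(KK)))
  [2] IK(KK)(S(IK(KK)))
  [3] K(KK)(S(IK(KK)))
  [4] KK

Answer: DIFFERENT — A ⇓ S, B ⇓ KK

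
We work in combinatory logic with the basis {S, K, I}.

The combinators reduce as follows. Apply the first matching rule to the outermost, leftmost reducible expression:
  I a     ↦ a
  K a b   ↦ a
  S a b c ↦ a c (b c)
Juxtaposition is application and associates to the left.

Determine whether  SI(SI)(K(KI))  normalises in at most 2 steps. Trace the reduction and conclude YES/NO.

Answer: NO — after 2 steps the term is K(KI)(SI(K(KI))), not yet normal

Reduction:
  start: SI(SI)(K(KI))
  step 1: I(K(KI))(SI(K(KI)))
  step 2: K(KI)(SI(K(KI)))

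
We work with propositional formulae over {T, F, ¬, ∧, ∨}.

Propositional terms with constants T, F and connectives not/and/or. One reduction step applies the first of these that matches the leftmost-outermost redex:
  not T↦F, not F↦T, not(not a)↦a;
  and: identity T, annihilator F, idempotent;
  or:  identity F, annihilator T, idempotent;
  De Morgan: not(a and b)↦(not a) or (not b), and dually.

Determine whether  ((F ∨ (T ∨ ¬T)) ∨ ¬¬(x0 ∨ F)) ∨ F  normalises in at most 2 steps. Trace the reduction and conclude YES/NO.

  start: ((F ∨ (T ∨ ¬T)) ∨ ¬¬(x0 ∨ F)) ∨ F
  step 1: (F ∨ (T ∨ ¬T)) ∨ ¬¬(x0 ∨ F)
  step 2: (T ∨ ¬T) ∨ ¬¬(x0 ∨ F)

Answer: NO — after 2 steps the term is (T ∨ ¬T) ∨ ¬¬(x0 ∨ F), not yet normal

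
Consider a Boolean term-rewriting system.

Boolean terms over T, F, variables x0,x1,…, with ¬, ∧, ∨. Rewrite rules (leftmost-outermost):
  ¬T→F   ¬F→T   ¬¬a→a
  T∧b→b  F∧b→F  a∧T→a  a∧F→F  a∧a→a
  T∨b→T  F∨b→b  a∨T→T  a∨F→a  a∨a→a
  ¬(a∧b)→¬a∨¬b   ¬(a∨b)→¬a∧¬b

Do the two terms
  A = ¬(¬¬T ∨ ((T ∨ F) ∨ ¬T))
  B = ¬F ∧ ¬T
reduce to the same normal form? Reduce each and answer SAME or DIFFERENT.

Term A:
  start: ¬(¬¬T ∨ ((T ∨ F) ∨ ¬T))
  step 1: ¬¬¬T ∧ ¬((T ∨ F) ∨ ¬T)
  step 2: ¬T ∧ ¬((T ∨ F) ∨ ¬T)
  step 3: F ∧ ¬((T ∨ F) ∨ ¬T)
  step 4: F

Term B:
  start: ¬F ∧ ¬T
  step 1: T ∧ ¬T
  step 2: ¬T
  step 3: F

Answer: SAME — A ⇓ F, B ⇓ F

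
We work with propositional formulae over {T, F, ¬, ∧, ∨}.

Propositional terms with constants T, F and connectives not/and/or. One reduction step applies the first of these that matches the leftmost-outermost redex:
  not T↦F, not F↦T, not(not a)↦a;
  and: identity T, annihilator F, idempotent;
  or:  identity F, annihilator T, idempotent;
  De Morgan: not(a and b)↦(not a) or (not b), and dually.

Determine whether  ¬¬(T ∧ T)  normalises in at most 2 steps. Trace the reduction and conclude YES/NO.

Answer: YES — reaches normal form T in 2 ≤ 2 steps

Reduction:
  start: ¬¬(T ∧ T)
  step 1: T ∧ T
  step 2: T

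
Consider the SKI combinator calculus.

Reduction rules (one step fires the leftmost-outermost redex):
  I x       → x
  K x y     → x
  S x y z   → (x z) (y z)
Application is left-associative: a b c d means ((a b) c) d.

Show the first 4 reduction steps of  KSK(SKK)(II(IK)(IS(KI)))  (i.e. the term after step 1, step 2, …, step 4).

Answer: after 4 steps: S(SKK)(K(IS(KI)))

Derivation:
  start: KSK(SKK)(II(IK)(IS(KI)))
  →1  S(SKK)(II(IK)(IS(KI)))
  →2  S(SKK)(I(IK)(IS(KI)))
  →3  S(SKK)(IK(IS(KI)))
  →4  S(SKK)(K(IS(KI)))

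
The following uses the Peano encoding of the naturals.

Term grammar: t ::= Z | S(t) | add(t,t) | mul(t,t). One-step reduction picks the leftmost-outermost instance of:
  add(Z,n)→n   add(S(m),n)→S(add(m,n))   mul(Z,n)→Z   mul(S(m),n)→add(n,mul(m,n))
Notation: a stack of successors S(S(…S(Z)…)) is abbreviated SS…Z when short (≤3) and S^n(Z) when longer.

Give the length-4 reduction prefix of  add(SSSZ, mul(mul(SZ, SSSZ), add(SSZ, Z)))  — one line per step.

Answer: after 4 steps: S(S(S(mul(mul(SZ, SSSZ), add(SSZ, Z)))))

Reduction:
  start: add(SSSZ, mul(mul(SZ, SSSZ), add(SSZ, Z)))
  [1] S(add(SSZ, mul(mul(SZ, SSSZ), add(SSZ, Z))))
  [2] S(S(add(SZ, mul(mul(SZ, SSSZ), add(SSZ, Z)))))
  [3] S(S(S(add(Z, mul(mul(SZ, SSSZ), add(SSZ, Z))))))
  [4] S(S(S(mul(mul(SZ, SSSZ), add(SSZ, Z)))))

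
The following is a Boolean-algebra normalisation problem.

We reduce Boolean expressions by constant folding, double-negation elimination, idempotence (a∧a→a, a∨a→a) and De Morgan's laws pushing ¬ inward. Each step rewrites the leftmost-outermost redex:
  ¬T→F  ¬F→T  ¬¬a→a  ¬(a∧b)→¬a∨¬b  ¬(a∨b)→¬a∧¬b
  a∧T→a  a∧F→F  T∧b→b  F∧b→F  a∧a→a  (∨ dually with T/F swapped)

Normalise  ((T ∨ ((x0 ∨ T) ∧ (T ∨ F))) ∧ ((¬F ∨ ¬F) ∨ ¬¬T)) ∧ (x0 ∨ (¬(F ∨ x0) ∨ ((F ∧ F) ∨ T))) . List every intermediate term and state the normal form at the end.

  start: ((T ∨ ((x0 ∨ T) ∧ (T ∨ F))) ∧ ((¬F ∨ ¬F) ∨ ¬¬T)) ∧ (x0 ∨ (¬(F ∨ x0) ∨ ((F ∧ F) ∨ T)))
  [1] (T ∧ ((¬F ∨ ¬F) ∨ ¬¬T)) ∧ (x0 ∨ (¬(F ∨ x0) ∨ ((F ∧ F) ∨ T)))
  [2] ((¬F ∨ ¬F) ∨ ¬¬T) ∧ (x0 ∨ (¬(F ∨ x0) ∨ ((F ∧ F) ∨ T)))
  [3] (¬F ∨ ¬¬T) ∧ (x0 ∨ (¬(F ∨ x0) ∨ ((F ∧ F) ∨ T)))
  [4] (T ∨ ¬¬T) ∧ (x0 ∨ (¬(F ∨ x0) ∨ ((F ∧ F) ∨ T)))
  [5] T ∧ (x0 ∨ (¬(F ∨ x0) ∨ ((F ∧ F) ∨ T)))
  [6] x0 ∨ (¬(F ∨ x0) ∨ ((F ∧ F) ∨ T))
  [7] x0 ∨ ((¬F ∧ ¬x0) ∨ ((F ∧ F) ∨ T))
  [8] x0 ∨ ((T ∧ ¬x0) ∨ ((F ∧ F) ∨ T))
  [9] x0 ∨ (¬x0 ∨ ((F ∧ F) ∨ T))
  [10] x0 ∨ (¬x0 ∨ T)
  [11] x0 ∨ T
  [12] T

Answer: normal form = T  (in 12 steps)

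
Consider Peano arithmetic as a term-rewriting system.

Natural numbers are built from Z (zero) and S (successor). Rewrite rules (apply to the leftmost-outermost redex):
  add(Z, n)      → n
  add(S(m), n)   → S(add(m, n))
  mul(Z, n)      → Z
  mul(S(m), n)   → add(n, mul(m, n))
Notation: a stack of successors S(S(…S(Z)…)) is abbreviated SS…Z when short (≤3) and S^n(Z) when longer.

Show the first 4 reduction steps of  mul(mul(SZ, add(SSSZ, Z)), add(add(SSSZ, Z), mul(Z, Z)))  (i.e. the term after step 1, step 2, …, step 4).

Answer: after 4 steps: add(add(add(SSSZ, Z), mul(Z, Z)), mul(add(add(SSZ, Z), mul(Z, add(SSSZ, Z))), add(add(SSSZ, Z), mul(Z, Z))))

Derivation:
  start: mul(mul(SZ, add(SSSZ, Z)), add(add(SSSZ, Z), mul(Z, Z)))
  step 1: mul(add(add(SSSZ, Z), mul(Z, add(SSSZ, Z))), add(add(SSSZ, Z), mul(Z, Z)))
  step 2: mul(add(S(add(SSZ, Z)), mul(Z, add(SSSZ, Z))), add(add(SSSZ, Z), mul(Z, Z)))
  step 3: mul(S(add(add(SSZ, Z), mul(Z, add(SSSZ, Z)))), add(add(SSSZ, Z), mul(Z, Z)))
  step 4: add(add(add(SSSZ, Z), mul(Z, Z)), mul(add(add(SSZ, Z), mul(Z, add(SSSZ, Z))), add(add(SSSZ, Z), mul(Z, Z))))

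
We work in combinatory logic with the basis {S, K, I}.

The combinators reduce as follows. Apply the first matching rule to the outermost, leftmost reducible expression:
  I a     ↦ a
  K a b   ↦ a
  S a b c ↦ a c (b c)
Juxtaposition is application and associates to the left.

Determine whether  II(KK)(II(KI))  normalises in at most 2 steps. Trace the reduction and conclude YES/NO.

  start: II(KK)(II(KI))
  [1] I(KK)(II(KI))
  [2] KK(II(KI))

Answer: NO — after 2 steps the term is KK(II(KI)), not yet normal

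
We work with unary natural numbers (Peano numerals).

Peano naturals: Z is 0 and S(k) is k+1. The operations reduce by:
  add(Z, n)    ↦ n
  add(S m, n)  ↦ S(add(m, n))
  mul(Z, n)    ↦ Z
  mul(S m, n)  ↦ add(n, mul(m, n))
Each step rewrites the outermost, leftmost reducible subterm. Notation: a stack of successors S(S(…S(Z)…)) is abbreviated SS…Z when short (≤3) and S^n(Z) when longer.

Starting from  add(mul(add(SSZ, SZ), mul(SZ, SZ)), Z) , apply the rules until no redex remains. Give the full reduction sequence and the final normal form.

  start: add(mul(add(SSZ, SZ), mul(SZ, SZ)), Z)
  →1  add(mul(S(add(SZ, SZ)), mul(SZ, SZ)), Z)
  →2  add(add(mul(SZ, SZ), mul(add(SZ, SZ), mul(SZ, SZ))), Z)
  →3  add(add(add(SZ, mul(Z, SZ)), mul(add(SZ, SZ), mul(SZ, SZ))), Z)
  →4  add(add(S(add(Z, mul(Z, SZ))), mul(add(SZ, SZ), mul(SZ, SZ))), Z)
  →5  add(S(add(add(Z, mul(Z, SZ)), mul(add(SZ, SZ), mul(SZ, SZ)))), Z)
  →6  S(add(add(add(Z, mul(Z, SZ)), mul(add(SZ, SZ), mul(SZ, SZ))), Z))
  →7  S(add(add(mul(Z, SZ), mul(add(SZ, SZ), mul(SZ, SZ))), Z))
  →8  S(add(add(Z, mul(add(SZ, SZ), mul(SZ, SZ))), Z))
  →9  S(add(mul(add(SZ, SZ), mul(SZ, SZ)), Z))
  →10  S(add(mul(S(add(Z, SZ)), mul(SZ, SZ)), Z))
  →11  S(add(add(mul(SZ, SZ), mul(add(Z, SZ), mul(SZ, SZ))), Z))
  →12  S(add(add(add(SZ, mul(Z, SZ)), mul(add(Z, SZ), mul(SZ, SZ))), Z))
  →13  S(add(add(S(add(Z, mul(Z, SZ))), mul(add(Z, SZ), mul(SZ, SZ))), Z))
  →14  S(add(S(add(add(Z, mul(Z, SZ)), mul(add(Z, SZ), mul(SZ, SZ)))), Z))
  →15  S(S(add(add(add(Z, mul(Z, SZ)), mul(add(Z, SZ), mul(SZ, SZ))), Z)))
  →16  S(S(add(add(mul(Z, SZ), mul(add(Z, SZ), mul(SZ, SZ))), Z)))
  →17  S(S(add(add(Z, mul(add(Z, SZ), mul(SZ, SZ))), Z)))
  →18  S(S(add(mul(add(Z, SZ), mul(SZ, SZ)), Z)))
  →19  S(S(add(mul(SZ, mul(SZ, SZ)), Z)))
  →20  S(S(add(add(mul(SZ, SZ), mul(Z, mul(SZ, SZ))), Z)))
  →21  S(S(add(add(add(SZ, mul(Z, SZ)), mul(Z, mul(SZ, SZ))), Z)))
  →22  S(S(add(add(S(add(Z, mul(Z, SZ))), mul(Z, mul(SZ, SZ))), Z)))
  →23  S(S(add(S(add(add(Z, mul(Z, SZ)), mul(Z, mul(SZ, SZ)))), Z)))
  →24  S(S(S(add(add(add(Z, mul(Z, SZ)), mul(Z, mul(SZ, SZ))), Z))))
  →25  S(S(S(add(add(mul(Z, SZ), mul(Z, mul(SZ, SZ))), Z))))
  →26  S(S(S(add(add(Z, mul(Z, mul(SZ, SZ))), Z))))
  →27  S(S(S(add(mul(Z, mul(SZ, SZ)), Z))))
  →28  S(S(S(add(Z, Z))))
  →29  SSSZ

Answer: normal form = SSSZ  (in 29 steps)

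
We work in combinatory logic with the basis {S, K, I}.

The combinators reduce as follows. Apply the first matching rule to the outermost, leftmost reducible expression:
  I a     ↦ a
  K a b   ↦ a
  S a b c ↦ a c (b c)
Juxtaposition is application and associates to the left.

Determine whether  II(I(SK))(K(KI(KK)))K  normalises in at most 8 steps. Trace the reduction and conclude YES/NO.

  start: II(I(SK))(K(KI(KK)))K
  step 1: I(I(SK))(K(KI(KK)))K
  step 2: I(SK)(K(KI(KK)))K
  step 3: SK(K(KI(KK)))K
  step 4: KK(K(KI(KK))K)
  step 5: K

Answer: YES — reaches normal form K in 5 ≤ 8 steps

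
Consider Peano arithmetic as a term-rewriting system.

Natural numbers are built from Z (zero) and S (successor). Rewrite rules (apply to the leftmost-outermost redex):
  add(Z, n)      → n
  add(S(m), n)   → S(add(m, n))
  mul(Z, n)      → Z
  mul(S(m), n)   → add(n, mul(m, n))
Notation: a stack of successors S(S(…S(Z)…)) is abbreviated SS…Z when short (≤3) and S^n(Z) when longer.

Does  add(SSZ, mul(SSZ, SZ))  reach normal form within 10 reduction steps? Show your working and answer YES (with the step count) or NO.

Answer: YES — reaches normal form S^4(Z) in 10 ≤ 10 steps

Derivation:
  start: add(SSZ, mul(SSZ, SZ))
  step 1: S(add(SZ, mul(SSZ, SZ)))
  step 2: S(S(add(Z, mul(SSZ, SZ))))
  step 3: S(S(mul(SSZ, SZ)))
  step 4: S(S(add(SZ, mul(SZ, SZ))))
  step 5: S(S(S(add(Z, mul(SZ, SZ)))))
  step 6: S(S(S(mul(SZ, SZ))))
  step 7: S(S(S(add(SZ, mul(Z, SZ)))))
  step 8: S(S(S(S(add(Z, mul(Z, SZ))))))
  step 9: S(S(S(S(mul(Z, SZ)))))
  step 10: S^4(Z)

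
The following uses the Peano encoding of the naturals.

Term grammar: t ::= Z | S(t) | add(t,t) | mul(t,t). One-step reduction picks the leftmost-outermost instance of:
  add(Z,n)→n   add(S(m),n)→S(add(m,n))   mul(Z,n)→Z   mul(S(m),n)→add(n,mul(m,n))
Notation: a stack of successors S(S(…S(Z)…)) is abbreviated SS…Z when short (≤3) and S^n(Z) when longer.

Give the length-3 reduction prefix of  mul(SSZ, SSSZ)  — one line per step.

Answer: after 3 steps: S(S(add(SZ, mul(SZ, SSSZ))))

Reduction:
  start: mul(SSZ, SSSZ)
  [1] add(SSSZ, mul(SZ, SSSZ))
  [2] S(add(SSZ, mul(SZ, SSSZ)))
  [3] S(S(add(SZ, mul(SZ, SSSZ))))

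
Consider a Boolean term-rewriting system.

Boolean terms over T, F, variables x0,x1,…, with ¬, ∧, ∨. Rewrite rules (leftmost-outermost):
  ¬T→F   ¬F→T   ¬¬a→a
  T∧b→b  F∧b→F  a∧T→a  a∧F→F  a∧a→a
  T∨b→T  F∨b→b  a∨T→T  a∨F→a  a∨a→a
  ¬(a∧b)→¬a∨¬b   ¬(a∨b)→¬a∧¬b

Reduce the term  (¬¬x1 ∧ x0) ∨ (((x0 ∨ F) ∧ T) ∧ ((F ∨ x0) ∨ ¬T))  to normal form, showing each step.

  start: (¬¬x1 ∧ x0) ∨ (((x0 ∨ F) ∧ T) ∧ ((F ∨ x0) ∨ ¬T))
  [1] (x1 ∧ x0) ∨ (((x0 ∨ F) ∧ T) ∧ ((F ∨ x0) ∨ ¬T))
  [2] (x1 ∧ x0) ∨ ((x0 ∨ F) ∧ ((F ∨ x0) ∨ ¬T))
  [3] (x1 ∧ x0) ∨ (x0 ∧ ((F ∨ x0) ∨ ¬T))
  [4] (x1 ∧ x0) ∨ (x0 ∧ (x0 ∨ ¬T))
  [5] (x1 ∧ x0) ∨ (x0 ∧ (x0 ∨ F))
  [6] (x1 ∧ x0) ∨ (x0 ∧ x0)
  [7] (x1 ∧ x0) ∨ x0

Answer: normal form = (x1 ∧ x0) ∨ x0  (in 7 steps)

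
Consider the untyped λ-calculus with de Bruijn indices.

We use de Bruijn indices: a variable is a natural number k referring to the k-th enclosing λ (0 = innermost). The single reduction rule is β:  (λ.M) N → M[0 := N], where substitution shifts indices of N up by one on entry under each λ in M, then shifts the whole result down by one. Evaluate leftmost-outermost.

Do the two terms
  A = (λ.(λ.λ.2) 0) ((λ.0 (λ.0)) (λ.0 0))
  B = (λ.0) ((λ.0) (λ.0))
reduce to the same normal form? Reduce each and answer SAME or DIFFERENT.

Answer: DIFFERENT — A ⇓ λ.λ.0, B ⇓ λ.0

Reduction:
Term A:
  start: (λ.(λ.λ.2) 0) ((λ.0 (λ.0)) (λ.0 0))
  →1  (λ.λ.(λ.0 (λ.0)) (λ.0 0)) ((λ.0 (λ.0)) (λ.0 0))
  →2  λ.(λ.0 (λ.0)) (λ.0 0)
  →3  λ.(λ.0 0) (λ.0)
  →4  λ.(λ.0) (λ.0)
  →5  λ.λ.0

Term B:
  start: (λ.0) ((λ.0) (λ.0))
  →1  (λ.0) (λ.0)
  →2  λ.0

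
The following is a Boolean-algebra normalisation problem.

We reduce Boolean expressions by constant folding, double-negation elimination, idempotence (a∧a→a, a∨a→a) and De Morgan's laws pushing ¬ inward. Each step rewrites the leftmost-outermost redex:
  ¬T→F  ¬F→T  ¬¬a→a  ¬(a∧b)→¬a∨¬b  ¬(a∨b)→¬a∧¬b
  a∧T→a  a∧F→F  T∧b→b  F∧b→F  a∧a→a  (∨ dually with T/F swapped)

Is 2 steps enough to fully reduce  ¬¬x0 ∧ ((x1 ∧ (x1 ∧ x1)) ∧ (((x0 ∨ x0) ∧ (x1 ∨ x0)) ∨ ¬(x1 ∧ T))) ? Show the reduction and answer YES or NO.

  start: ¬¬x0 ∧ ((x1 ∧ (x1 ∧ x1)) ∧ (((x0 ∨ x0) ∧ (x1 ∨ x0)) ∨ ¬(x1 ∧ T)))
  →1  x0 ∧ ((x1 ∧ (x1 ∧ x1)) ∧ (((x0 ∨ x0) ∧ (x1 ∨ x0)) ∨ ¬(x1 ∧ T)))
  →2  x0 ∧ ((x1 ∧ x1) ∧ (((x0 ∨ x0) ∧ (x1 ∨ x0)) ∨ ¬(x1 ∧ T)))

Answer: NO — after 2 steps the term is x0 ∧ ((x1 ∧ x1) ∧ (((x0 ∨ x0) ∧ (x1 ∨ x0)) ∨ ¬(x1 ∧ T))), not yet normal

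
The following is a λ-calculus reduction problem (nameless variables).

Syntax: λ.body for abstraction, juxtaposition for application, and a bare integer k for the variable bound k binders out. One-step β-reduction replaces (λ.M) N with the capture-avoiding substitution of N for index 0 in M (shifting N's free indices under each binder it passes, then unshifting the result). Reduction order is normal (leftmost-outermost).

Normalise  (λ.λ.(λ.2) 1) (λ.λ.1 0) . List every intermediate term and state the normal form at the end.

Answer: normal form = λ.λ.λ.1 0  (in 2 steps)

Reduction:
  start: (λ.λ.(λ.2) 1) (λ.λ.1 0)
  step 1: λ.(λ.λ.λ.1 0) (λ.λ.1 0)
  step 2: λ.λ.λ.1 0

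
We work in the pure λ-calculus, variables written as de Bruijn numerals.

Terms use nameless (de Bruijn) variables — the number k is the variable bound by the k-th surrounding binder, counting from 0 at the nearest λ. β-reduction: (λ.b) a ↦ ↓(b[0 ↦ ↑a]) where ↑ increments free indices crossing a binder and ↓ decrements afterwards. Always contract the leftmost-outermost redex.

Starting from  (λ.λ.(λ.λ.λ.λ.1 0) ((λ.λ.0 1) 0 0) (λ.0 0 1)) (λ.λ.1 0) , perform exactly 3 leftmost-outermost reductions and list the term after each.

Answer: after 3 steps: λ.λ.λ.1 0

Reduction:
  start: (λ.λ.(λ.λ.λ.λ.1 0) ((λ.λ.0 1) 0 0) (λ.0 0 1)) (λ.λ.1 0)
  step 1: λ.(λ.λ.λ.λ.1 0) ((λ.λ.0 1) 0 0) (λ.0 0 1)
  step 2: λ.(λ.λ.λ.1 0) (λ.0 0 1)
  step 3: λ.λ.λ.1 0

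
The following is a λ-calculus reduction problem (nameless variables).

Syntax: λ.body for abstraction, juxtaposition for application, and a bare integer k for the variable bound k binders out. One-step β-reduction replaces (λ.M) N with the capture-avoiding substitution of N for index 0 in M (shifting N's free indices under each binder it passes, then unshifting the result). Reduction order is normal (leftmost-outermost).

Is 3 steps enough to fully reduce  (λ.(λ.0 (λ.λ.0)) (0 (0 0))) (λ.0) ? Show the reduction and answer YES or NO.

Answer: NO — after 3 steps the term is (λ.0) (λ.0) (λ.λ.0), not yet normal

Reduction:
  start: (λ.(λ.0 (λ.λ.0)) (0 (0 0))) (λ.0)
  [1] (λ.0 (λ.λ.0)) ((λ.0) ((λ.0) (λ.0)))
  [2] (λ.0) ((λ.0) (λ.0)) (λ.λ.0)
  [3] (λ.0) (λ.0) (λ.λ.0)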